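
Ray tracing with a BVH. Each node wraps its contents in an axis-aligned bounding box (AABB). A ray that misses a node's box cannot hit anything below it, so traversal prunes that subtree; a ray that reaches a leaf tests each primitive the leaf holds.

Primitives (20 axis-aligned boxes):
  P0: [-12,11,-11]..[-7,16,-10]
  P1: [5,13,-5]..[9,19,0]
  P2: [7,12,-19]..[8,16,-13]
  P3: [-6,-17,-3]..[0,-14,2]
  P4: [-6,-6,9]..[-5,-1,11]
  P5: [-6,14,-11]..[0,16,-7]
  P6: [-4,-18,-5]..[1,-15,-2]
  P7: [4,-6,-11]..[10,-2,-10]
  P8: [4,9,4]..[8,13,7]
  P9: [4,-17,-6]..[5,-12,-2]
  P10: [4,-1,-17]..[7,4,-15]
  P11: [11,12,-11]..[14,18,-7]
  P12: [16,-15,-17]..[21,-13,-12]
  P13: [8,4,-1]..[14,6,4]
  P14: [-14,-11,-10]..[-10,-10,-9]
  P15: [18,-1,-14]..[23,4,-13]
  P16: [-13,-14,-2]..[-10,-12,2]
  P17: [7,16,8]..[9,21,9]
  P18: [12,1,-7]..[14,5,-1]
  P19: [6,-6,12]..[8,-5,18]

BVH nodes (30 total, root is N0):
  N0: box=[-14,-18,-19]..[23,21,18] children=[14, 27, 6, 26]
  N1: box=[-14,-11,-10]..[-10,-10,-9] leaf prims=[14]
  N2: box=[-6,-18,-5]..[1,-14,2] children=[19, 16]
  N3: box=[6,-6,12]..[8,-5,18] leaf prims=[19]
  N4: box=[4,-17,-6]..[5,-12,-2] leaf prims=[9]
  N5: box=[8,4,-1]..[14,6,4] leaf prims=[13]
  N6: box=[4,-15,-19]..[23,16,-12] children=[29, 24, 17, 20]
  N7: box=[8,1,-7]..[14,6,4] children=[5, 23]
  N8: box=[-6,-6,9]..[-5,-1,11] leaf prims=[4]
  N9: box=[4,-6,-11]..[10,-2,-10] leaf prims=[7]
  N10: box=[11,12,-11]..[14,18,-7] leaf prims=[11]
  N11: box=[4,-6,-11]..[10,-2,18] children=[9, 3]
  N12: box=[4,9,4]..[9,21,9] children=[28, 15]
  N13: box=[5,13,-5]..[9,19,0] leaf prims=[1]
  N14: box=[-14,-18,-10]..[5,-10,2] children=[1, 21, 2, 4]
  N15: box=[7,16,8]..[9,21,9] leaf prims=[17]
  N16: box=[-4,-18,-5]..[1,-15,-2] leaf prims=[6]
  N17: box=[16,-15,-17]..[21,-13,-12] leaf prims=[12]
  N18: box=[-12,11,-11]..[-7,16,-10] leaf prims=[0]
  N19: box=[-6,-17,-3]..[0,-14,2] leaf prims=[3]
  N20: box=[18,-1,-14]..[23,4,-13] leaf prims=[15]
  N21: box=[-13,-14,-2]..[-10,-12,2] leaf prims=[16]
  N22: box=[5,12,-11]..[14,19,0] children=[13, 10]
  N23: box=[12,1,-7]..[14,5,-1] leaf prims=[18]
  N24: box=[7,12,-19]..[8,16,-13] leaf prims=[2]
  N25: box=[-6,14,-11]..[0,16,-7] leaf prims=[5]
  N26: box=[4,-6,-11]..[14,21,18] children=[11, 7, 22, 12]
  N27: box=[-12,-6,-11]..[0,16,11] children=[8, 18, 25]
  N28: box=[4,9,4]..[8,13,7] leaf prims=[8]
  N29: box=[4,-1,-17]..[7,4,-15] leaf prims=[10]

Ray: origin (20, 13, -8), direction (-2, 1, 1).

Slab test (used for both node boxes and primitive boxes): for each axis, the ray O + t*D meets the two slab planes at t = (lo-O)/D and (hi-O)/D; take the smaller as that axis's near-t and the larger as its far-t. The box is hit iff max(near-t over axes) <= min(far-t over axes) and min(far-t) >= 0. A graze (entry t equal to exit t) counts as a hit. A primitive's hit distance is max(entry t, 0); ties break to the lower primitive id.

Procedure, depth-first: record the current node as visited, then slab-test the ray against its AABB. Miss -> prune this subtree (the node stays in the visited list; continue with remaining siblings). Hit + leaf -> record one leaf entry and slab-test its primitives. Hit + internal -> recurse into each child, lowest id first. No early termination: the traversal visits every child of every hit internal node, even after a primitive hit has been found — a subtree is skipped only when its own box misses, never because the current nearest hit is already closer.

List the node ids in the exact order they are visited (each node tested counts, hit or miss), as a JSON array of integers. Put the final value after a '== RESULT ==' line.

Trace the traversal:
N0 x:[-3/2,17] y:[-31,8] z:[-11,26] -> hit [-3/2,8], descend [6, 14, 26, 27]
  N6 x:[-3/2,8] y:[-28,3] z:[-11,-4] -> miss, prune
  N14 x:[15/2,17] y:[-31,-23] z:[-2,10] -> miss, prune
  N26 x:[3,8] y:[-19,8] z:[-3,26] -> hit [3,8], descend [7, 11, 12, 22]
    N7 x:[3,6] y:[-12,-7] z:[1,12] -> miss, prune
    N11 x:[5,8] y:[-19,-15] z:[-3,26] -> miss, prune
    N12 x:[11/2,8] y:[-4,8] z:[12,17] -> miss, prune
    N22 x:[3,15/2] y:[-1,6] z:[-3,8] -> hit [3,6], descend [10, 13]
      N10 x:[3,9/2] y:[-1,5] z:[-3,1] -> miss, prune
      N13 x:[11/2,15/2] y:[0,6] z:[3,8] -> hit [11/2,6] leaf, test {P1@t=11/2}
  N27 x:[10,16] y:[-19,3] z:[-3,19] -> miss, prune

Summary -> nodes [0, 6, 14, 26, 7, 11, 12, 22, 10, 13, 27]; box-tests=11; leaf-entries=1; first=P1

== RESULT ==
[0, 6, 14, 26, 7, 11, 12, 22, 10, 13, 27]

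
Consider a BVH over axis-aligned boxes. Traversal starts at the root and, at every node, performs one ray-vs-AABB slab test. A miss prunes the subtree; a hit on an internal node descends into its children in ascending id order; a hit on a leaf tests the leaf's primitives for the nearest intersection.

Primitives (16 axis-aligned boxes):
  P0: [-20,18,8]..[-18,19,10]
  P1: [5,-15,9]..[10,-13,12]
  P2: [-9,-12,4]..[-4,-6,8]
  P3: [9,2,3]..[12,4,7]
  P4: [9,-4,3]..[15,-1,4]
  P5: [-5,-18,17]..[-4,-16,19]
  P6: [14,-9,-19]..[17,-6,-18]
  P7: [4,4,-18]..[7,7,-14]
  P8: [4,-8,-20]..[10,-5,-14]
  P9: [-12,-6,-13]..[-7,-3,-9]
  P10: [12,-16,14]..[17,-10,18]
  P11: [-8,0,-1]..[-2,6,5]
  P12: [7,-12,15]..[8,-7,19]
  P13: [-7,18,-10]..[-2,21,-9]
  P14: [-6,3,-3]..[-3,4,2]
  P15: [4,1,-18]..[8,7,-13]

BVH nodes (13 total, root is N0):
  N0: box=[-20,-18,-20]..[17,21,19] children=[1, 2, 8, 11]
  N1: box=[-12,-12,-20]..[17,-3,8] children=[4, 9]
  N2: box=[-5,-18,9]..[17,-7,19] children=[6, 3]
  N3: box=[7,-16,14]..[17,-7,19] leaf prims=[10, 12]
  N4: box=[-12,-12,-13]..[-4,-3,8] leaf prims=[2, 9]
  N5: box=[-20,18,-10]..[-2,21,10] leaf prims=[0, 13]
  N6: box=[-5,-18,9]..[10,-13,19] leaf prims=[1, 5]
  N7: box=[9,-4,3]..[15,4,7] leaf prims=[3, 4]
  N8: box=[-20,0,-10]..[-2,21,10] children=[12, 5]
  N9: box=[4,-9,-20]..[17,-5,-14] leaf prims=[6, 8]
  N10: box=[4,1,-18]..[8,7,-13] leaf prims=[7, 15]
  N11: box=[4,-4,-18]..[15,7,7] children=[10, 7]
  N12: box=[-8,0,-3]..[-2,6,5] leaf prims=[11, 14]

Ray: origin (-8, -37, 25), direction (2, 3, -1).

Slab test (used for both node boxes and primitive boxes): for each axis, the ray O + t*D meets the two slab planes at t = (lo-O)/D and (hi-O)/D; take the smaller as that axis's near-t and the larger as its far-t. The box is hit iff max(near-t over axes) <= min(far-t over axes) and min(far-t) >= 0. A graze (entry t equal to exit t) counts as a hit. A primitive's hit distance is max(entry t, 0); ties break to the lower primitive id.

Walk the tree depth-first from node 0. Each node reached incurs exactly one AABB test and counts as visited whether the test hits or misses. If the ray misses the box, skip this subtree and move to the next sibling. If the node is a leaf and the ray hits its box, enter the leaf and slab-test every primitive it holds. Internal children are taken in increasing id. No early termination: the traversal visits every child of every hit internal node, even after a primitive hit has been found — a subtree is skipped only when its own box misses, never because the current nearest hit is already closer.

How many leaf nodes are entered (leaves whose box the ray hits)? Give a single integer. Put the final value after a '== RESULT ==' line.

Trace the traversal:
N0 x:[-6,25/2] y:[19/3,58/3] z:[6,45] -> hit [19/3,25/2], descend [1, 2, 8, 11]
  N1 x:[-2,25/2] y:[25/3,34/3] z:[17,45] -> miss, prune
  N2 x:[3/2,25/2] y:[19/3,10] z:[6,16] -> hit [19/3,10], descend [3, 6]
    N3 x:[15/2,25/2] y:[7,10] z:[6,11] -> hit [15/2,10] leaf, test {P10(miss), P12(miss)}
    N6 x:[3/2,9] y:[19/3,8] z:[6,16] -> hit [19/3,8] leaf, test {P1(miss), P5(miss)}
  N8 x:[-6,3] y:[37/3,58/3] z:[15,35] -> miss, prune
  N11 x:[6,23/2] y:[11,44/3] z:[18,43] -> miss, prune

Visited [0, 1, 2, 3, 6, 8, 11]. Tests: 7 box, 2 leaf. Nearest: miss.

== RESULT ==
2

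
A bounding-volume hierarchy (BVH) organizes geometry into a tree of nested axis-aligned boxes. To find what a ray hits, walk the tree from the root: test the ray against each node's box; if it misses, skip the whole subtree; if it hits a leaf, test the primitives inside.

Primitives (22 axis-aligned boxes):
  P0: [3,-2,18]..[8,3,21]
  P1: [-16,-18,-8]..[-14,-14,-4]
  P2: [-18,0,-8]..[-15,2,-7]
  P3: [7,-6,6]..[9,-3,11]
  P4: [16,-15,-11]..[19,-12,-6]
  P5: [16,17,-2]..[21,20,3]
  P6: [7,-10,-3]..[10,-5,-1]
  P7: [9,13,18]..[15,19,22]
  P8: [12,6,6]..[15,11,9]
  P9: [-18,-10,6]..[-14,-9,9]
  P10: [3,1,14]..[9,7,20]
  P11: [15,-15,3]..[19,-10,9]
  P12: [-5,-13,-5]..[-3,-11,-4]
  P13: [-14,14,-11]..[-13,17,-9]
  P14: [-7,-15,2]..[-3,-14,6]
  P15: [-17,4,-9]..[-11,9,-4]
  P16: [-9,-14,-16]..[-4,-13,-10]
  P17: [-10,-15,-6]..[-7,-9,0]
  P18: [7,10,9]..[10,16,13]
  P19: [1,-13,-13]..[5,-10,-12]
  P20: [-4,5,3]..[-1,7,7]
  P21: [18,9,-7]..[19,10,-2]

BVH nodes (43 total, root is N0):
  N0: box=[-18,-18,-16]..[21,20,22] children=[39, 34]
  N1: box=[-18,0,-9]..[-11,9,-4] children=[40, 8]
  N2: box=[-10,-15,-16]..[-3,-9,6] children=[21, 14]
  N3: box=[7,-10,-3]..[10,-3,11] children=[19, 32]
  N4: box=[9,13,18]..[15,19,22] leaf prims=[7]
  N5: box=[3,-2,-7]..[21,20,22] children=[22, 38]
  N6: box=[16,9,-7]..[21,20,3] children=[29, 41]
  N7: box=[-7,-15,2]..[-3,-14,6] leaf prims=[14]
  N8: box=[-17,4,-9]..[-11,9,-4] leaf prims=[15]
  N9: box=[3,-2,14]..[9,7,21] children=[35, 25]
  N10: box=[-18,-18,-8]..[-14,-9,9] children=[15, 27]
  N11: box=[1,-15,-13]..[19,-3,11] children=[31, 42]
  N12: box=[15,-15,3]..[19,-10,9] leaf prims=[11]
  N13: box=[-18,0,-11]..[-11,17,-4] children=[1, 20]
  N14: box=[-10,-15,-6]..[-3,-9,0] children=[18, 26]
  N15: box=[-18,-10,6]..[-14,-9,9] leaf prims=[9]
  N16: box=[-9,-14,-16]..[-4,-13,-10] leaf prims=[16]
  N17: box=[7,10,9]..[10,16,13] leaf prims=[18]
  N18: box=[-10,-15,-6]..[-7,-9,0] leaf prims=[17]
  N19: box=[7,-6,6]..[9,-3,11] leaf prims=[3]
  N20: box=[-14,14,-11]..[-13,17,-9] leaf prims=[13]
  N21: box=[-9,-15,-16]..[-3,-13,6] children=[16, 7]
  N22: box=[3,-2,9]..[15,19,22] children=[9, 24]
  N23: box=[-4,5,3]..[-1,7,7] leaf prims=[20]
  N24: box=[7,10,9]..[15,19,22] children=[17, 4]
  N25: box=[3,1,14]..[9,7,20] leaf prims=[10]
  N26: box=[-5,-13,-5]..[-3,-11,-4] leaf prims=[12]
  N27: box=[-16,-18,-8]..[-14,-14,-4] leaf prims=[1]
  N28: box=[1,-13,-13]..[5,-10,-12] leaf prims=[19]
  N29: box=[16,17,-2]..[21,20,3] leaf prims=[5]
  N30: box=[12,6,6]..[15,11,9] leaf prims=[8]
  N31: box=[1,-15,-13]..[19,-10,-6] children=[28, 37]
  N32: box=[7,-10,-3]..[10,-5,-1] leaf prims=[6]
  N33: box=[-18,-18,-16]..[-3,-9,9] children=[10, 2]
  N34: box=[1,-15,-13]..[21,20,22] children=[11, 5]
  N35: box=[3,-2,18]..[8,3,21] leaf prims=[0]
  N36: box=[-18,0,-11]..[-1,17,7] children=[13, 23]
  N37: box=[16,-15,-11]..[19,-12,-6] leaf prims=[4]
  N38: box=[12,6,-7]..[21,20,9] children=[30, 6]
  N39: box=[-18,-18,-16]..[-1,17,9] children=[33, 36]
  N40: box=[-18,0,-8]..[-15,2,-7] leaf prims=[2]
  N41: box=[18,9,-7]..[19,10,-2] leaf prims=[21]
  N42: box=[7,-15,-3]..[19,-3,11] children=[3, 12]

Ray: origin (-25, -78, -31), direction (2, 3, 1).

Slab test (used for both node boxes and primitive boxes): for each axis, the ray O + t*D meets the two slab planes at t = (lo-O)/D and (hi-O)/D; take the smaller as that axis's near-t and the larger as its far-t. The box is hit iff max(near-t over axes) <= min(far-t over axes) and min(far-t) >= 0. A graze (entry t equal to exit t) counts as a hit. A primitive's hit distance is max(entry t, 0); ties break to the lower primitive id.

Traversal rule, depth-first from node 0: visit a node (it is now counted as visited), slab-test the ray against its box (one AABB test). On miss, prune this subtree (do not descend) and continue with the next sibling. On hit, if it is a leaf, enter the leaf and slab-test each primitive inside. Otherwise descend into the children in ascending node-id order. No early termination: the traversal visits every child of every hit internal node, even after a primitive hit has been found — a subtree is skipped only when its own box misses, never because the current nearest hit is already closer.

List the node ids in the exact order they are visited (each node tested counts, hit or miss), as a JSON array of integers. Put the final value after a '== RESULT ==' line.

Trace the traversal:
N0 x:[7/2,23] y:[20,98/3] z:[15,53] -> hit [20,23], descend [34, 39]
  N34 x:[13,23] y:[21,98/3] z:[18,53] -> hit [21,23], descend [5, 11]
    N5 x:[14,23] y:[76/3,98/3] z:[24,53] -> miss, prune
    N11 x:[13,22] y:[21,25] z:[18,42] -> hit [21,22], descend [31, 42]
      N31 x:[13,22] y:[21,68/3] z:[18,25] -> hit [21,22], descend [28, 37]
        N28 x:[13,15] y:[65/3,68/3] z:[18,19] -> miss, prune
        N37 x:[41/2,22] y:[21,22] z:[20,25] -> hit [21,22] leaf, test {P4@t=21}
      N42 x:[16,22] y:[21,25] z:[28,42] -> miss, prune
  N39 x:[7/2,12] y:[20,95/3] z:[15,40] -> miss, prune

order=[0, 34, 5, 11, 31, 28, 37, 42, 39]  |boxes|=9  |leaves|=1  hit=P4

== RESULT ==
[0, 34, 5, 11, 31, 28, 37, 42, 39]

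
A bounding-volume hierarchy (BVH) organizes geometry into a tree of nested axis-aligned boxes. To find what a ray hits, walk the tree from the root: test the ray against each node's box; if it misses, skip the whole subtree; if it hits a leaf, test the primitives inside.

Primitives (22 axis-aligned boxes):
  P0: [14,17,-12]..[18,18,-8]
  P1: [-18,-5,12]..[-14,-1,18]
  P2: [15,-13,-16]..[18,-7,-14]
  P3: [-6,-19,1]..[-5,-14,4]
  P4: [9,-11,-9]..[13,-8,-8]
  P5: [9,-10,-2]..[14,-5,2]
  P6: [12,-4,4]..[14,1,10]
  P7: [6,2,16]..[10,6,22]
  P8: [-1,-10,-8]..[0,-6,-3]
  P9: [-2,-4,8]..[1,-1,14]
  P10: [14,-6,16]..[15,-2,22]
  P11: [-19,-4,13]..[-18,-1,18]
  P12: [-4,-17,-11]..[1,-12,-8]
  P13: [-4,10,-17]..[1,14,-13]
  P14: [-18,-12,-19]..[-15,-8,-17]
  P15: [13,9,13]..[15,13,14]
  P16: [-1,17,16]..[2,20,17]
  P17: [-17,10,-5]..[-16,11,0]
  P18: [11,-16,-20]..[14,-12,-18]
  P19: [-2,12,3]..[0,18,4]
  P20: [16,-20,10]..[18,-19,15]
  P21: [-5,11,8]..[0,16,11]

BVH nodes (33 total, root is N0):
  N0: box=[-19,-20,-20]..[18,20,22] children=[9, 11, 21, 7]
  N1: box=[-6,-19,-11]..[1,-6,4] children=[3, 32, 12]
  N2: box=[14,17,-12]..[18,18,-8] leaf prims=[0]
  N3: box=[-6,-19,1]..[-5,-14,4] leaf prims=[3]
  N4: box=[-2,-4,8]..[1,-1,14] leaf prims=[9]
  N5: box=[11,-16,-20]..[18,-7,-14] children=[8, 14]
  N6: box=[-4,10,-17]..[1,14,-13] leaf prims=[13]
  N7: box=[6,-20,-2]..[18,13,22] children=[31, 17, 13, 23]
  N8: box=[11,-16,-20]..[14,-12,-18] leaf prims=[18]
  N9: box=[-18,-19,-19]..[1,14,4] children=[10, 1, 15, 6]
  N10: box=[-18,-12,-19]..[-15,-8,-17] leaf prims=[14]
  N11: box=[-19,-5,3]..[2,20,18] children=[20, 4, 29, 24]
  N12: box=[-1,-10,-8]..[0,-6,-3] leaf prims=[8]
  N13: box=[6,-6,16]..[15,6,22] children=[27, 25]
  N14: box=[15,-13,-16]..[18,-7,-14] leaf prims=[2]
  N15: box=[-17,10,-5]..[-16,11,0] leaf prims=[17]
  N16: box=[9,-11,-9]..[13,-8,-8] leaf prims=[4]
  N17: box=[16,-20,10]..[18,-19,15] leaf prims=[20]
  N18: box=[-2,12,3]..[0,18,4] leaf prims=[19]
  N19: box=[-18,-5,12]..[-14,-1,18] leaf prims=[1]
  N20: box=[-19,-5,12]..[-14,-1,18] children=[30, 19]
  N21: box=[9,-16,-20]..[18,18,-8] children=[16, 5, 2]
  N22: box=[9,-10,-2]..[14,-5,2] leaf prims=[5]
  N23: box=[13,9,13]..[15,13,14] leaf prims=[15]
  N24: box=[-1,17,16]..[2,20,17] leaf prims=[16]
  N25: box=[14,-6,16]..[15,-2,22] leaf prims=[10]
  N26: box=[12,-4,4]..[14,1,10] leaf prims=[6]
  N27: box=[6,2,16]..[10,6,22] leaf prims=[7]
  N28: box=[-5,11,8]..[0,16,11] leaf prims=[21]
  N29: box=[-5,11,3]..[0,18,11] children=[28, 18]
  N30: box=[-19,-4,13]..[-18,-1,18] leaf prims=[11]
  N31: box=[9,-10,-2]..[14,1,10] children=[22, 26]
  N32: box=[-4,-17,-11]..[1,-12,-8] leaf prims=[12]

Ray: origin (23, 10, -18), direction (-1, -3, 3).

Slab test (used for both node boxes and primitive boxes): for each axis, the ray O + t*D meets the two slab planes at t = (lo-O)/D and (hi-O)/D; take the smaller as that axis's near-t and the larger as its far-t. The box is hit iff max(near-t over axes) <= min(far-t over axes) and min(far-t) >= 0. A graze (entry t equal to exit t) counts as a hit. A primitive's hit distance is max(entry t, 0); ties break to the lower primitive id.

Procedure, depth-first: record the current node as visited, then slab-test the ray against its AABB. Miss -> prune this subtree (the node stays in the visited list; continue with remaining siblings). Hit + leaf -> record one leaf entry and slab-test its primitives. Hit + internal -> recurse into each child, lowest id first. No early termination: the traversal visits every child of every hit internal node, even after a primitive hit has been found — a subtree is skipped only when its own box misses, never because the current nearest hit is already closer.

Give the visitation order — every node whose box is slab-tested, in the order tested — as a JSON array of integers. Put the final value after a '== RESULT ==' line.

Trace the traversal:
N0 x:[5,42] y:[-10/3,10] z:[-2/3,40/3] -> hit [5,10], descend [7, 9, 11, 21]
  N7 x:[5,17] y:[-1,10] z:[16/3,40/3] -> hit [16/3,10], descend [13, 17, 23, 31]
    N13 x:[8,17] y:[4/3,16/3] z:[34/3,40/3] -> miss, prune
    N17 x:[5,7] y:[29/3,10] z:[28/3,11] -> miss, prune
    N23 x:[8,10] y:[-1,1/3] z:[31/3,32/3] -> miss, prune
    N31 x:[9,14] y:[3,20/3] z:[16/3,28/3] -> miss, prune
  N9 x:[22,41] y:[-4/3,29/3] z:[-1/3,22/3] -> miss, prune
  N11 x:[21,42] y:[-10/3,5] z:[7,12] -> miss, prune
  N21 x:[5,14] y:[-8/3,26/3] z:[-2/3,10/3] -> miss, prune

9 AABB tests over nodes [0, 7, 13, 17, 23, 31, 9, 11, 21]; 0 leaves entered; closest miss.

== RESULT ==
[0, 7, 13, 17, 23, 31, 9, 11, 21]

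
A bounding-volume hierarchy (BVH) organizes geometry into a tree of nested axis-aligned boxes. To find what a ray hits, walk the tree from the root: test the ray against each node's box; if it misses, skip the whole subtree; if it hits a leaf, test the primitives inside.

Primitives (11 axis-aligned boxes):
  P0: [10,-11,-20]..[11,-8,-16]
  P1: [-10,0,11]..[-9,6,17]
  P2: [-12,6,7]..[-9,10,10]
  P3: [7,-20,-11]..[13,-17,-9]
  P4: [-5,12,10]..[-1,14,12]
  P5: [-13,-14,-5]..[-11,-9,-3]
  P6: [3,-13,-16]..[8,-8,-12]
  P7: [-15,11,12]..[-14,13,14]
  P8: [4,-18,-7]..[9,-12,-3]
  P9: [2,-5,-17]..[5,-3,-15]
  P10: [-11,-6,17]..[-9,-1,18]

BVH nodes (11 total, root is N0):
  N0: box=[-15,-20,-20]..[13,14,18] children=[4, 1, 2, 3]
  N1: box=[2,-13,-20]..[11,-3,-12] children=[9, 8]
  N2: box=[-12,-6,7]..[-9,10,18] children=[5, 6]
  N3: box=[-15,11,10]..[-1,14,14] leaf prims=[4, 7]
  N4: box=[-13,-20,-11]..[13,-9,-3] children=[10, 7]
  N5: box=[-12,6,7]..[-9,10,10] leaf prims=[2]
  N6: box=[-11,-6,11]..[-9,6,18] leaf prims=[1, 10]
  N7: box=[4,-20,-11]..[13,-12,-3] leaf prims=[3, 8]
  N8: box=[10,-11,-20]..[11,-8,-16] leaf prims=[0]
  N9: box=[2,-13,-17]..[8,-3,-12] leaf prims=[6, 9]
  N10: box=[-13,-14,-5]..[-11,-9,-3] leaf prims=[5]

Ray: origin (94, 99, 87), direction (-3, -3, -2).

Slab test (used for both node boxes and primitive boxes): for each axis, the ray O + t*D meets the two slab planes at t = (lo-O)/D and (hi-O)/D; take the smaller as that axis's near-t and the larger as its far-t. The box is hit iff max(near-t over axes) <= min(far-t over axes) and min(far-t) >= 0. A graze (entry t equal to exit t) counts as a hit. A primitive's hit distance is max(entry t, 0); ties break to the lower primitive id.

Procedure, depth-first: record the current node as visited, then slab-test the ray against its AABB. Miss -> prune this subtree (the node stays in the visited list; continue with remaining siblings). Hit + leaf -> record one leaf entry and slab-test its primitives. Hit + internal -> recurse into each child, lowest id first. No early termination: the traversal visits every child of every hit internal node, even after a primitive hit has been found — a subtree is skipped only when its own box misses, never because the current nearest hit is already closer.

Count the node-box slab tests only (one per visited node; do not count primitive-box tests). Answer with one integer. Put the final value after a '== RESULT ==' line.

Traverse from the root:
N0 x:[27,109/3] y:[85/3,119/3] z:[69/2,107/2] -> hit [69/2,109/3], descend [1, 2, 3, 4]
  N1 x:[83/3,92/3] y:[34,112/3] z:[99/2,107/2] -> miss, prune
  N2 x:[103/3,106/3] y:[89/3,35] z:[69/2,40] -> hit [69/2,35], descend [5, 6]
    N5 x:[103/3,106/3] y:[89/3,31] z:[77/2,40] -> miss, prune
    N6 x:[103/3,35] y:[31,35] z:[69/2,38] -> hit [69/2,35] leaf, test {P1(miss), P10@t=69/2}
  N3 x:[95/3,109/3] y:[85/3,88/3] z:[73/2,77/2] -> miss, prune
  N4 x:[27,107/3] y:[36,119/3] z:[45,49] -> miss, prune

7 AABB tests over nodes [0, 1, 2, 5, 6, 3, 4]; 1 leaf entered; closest P10.

== RESULT ==
7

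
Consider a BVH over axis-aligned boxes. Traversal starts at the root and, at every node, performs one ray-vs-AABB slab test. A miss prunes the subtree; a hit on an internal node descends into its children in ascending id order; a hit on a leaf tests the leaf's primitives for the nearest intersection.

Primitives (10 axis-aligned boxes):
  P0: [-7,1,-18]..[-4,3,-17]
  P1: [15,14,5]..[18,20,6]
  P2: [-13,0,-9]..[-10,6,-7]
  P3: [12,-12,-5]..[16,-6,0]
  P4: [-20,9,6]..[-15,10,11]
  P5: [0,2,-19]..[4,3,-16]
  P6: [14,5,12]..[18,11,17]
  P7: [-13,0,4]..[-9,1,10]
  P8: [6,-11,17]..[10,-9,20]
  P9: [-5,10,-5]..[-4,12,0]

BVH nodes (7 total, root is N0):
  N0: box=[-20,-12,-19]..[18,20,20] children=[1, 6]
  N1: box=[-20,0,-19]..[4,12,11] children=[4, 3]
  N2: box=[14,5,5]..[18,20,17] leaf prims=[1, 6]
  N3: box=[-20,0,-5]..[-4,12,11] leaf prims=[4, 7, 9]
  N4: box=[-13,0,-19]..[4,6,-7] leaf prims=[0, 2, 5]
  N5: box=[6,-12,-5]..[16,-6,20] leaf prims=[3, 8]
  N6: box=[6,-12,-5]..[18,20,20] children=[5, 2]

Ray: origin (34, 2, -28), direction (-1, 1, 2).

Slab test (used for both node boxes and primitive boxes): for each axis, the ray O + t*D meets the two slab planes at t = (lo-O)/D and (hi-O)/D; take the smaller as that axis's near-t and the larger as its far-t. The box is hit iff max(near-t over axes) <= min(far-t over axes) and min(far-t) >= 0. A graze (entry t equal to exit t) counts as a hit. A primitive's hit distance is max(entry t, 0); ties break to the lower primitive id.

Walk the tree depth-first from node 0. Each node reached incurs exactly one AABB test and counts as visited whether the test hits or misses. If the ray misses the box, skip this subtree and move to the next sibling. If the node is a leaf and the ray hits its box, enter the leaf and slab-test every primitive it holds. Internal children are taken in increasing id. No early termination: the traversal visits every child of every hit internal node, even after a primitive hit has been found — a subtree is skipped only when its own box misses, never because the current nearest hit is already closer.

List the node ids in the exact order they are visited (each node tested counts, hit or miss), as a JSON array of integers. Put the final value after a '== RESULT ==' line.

Traverse from the root:
N0 x:[16,54] y:[-14,18] z:[9/2,24] -> hit [16,18], descend [1, 6]
  N1 x:[30,54] y:[-2,10] z:[9/2,39/2] -> miss, prune
  N6 x:[16,28] y:[-14,18] z:[23/2,24] -> hit [16,18], descend [2, 5]
    N2 x:[16,20] y:[3,18] z:[33/2,45/2] -> hit [33/2,18] leaf, test {P1@t=33/2, P6(miss)}
    N5 x:[18,28] y:[-14,-8] z:[23/2,24] -> miss, prune

5 AABB tests over nodes [0, 1, 6, 2, 5]; 1 leaf entered; closest P1.

== RESULT ==
[0, 1, 6, 2, 5]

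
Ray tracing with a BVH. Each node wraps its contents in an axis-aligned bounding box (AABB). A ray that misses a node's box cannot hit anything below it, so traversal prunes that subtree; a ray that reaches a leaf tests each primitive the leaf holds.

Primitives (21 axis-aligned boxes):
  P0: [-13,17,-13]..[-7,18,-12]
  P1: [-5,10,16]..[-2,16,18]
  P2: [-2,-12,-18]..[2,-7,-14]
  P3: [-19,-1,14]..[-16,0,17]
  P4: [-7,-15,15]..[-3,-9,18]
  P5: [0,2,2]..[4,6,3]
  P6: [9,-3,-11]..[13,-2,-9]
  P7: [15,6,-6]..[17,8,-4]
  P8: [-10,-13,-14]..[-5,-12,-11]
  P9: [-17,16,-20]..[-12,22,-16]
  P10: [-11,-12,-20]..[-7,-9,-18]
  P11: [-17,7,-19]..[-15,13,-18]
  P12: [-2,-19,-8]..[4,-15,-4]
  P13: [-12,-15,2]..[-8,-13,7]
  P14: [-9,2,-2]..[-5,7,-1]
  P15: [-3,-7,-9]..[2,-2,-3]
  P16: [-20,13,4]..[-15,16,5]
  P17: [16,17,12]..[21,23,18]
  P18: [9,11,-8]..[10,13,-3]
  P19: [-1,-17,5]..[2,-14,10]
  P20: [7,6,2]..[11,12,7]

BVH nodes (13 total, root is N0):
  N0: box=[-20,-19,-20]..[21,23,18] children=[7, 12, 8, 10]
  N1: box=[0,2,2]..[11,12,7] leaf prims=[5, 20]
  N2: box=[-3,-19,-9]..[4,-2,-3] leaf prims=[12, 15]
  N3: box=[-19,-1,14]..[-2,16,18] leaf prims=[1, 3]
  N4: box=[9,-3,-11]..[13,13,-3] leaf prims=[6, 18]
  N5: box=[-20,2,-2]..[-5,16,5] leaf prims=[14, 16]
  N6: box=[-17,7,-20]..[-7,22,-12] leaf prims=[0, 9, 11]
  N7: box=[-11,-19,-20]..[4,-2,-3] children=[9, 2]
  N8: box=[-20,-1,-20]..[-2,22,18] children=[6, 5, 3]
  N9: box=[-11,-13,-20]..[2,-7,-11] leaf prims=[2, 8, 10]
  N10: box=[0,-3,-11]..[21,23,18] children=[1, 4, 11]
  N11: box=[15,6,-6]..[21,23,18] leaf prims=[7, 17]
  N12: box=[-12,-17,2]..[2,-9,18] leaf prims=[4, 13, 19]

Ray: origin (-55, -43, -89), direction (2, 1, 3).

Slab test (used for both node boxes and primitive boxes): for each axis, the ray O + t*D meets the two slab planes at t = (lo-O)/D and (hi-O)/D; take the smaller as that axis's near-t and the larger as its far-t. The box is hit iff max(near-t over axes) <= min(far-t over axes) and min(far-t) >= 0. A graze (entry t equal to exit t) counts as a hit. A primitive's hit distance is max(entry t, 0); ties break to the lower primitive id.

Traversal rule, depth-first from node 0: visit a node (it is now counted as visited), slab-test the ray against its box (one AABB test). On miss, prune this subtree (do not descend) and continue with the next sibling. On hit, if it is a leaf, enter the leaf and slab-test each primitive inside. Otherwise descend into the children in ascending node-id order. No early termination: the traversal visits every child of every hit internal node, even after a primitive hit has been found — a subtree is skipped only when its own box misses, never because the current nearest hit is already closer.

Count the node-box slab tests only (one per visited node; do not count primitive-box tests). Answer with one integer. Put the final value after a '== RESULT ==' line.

Trace the traversal:
N0 x:[35/2,38] y:[24,66] z:[23,107/3] -> hit [24,107/3], descend [7, 8, 10, 12]
  N7 x:[22,59/2] y:[24,41] z:[23,86/3] -> hit [24,86/3], descend [2, 9]
    N2 x:[26,59/2] y:[24,41] z:[80/3,86/3] -> hit [80/3,86/3] leaf, test {P12@t=27, P15(miss)}
    N9 x:[22,57/2] y:[30,36] z:[23,26] -> miss, prune
  N8 x:[35/2,53/2] y:[42,65] z:[23,107/3] -> miss, prune
  N10 x:[55/2,38] y:[40,66] z:[26,107/3] -> miss, prune
  N12 x:[43/2,57/2] y:[26,34] z:[91/3,107/3] -> miss, prune

Summary -> nodes [0, 7, 2, 9, 8, 10, 12]; box-tests=7; leaf-entries=1; first=P12

== RESULT ==
7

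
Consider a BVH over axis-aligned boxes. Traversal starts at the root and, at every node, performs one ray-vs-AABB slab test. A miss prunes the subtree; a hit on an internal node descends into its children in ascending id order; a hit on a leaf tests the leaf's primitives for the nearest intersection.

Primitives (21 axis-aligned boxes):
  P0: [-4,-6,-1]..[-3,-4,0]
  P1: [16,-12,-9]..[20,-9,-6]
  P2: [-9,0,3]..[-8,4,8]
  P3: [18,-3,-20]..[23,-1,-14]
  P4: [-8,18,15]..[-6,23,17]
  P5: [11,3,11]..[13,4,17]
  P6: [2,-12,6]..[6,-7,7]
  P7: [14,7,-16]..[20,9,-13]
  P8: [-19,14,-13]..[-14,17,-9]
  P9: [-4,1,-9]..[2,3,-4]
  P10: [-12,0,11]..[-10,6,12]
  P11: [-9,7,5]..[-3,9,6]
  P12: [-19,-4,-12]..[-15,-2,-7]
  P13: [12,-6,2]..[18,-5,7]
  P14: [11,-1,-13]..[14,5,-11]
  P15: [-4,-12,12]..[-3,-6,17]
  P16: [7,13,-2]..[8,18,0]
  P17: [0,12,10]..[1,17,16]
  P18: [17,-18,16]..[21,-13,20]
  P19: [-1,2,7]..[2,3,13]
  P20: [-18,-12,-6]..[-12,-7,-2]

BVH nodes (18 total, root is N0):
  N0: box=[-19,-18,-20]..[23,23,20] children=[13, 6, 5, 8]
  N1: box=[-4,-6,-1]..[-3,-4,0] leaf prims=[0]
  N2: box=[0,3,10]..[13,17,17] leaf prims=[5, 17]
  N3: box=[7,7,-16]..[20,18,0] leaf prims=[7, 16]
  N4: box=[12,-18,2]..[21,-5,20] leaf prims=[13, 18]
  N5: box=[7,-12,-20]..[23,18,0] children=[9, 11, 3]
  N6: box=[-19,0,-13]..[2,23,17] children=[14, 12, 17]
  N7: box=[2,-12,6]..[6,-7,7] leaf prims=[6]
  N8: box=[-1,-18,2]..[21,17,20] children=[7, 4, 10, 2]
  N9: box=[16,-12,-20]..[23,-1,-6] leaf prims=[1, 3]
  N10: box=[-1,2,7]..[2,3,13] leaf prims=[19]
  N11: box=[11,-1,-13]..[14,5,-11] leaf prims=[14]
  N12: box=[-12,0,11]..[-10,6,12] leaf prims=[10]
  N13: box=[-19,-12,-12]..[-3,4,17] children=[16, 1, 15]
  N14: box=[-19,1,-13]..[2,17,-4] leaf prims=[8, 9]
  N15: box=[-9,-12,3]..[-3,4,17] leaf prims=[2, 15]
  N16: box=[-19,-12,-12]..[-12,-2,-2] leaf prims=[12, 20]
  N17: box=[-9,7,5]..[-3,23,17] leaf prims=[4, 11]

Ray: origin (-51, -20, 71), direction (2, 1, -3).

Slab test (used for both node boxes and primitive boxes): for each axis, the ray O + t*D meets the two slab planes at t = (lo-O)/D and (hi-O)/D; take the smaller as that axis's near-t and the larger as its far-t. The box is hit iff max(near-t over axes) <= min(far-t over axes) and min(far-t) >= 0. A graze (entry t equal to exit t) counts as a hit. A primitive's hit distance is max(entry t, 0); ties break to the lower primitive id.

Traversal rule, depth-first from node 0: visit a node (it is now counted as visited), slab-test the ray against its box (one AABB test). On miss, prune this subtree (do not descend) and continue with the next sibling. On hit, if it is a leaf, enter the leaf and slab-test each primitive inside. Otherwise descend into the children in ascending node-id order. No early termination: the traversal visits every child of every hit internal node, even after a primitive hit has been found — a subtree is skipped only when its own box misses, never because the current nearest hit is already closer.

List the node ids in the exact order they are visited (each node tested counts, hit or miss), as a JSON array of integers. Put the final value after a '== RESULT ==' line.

Trace the traversal:
N0 x:[16,37] y:[2,43] z:[17,91/3] -> hit [17,91/3], descend [5, 6, 8, 13]
  N5 x:[29,37] y:[8,38] z:[71/3,91/3] -> hit [29,91/3], descend [3, 9, 11]
    N3 x:[29,71/2] y:[27,38] z:[71/3,29] -> hit [29,29] leaf, test {P7(miss), P16(miss)}
    N9 x:[67/2,37] y:[8,19] z:[77/3,91/3] -> miss, prune
    N11 x:[31,65/2] y:[19,25] z:[82/3,28] -> miss, prune
  N6 x:[16,53/2] y:[20,43] z:[18,28] -> hit [20,53/2], descend [12, 14, 17]
    N12 x:[39/2,41/2] y:[20,26] z:[59/3,20] -> hit [20,20] leaf, test {P10@t=20}
    N14 x:[16,53/2] y:[21,37] z:[25,28] -> hit [25,53/2] leaf, test {P8(miss), P9(miss)}
    N17 x:[21,24] y:[27,43] z:[18,22] -> miss, prune
  N8 x:[25,36] y:[2,37] z:[17,23] -> miss, prune
  N13 x:[16,24] y:[8,24] z:[18,83/3] -> hit [18,24], descend [1, 15, 16]
    N1 x:[47/2,24] y:[14,16] z:[71/3,24] -> miss, prune
    N15 x:[21,24] y:[8,24] z:[18,68/3] -> hit [21,68/3] leaf, test {P2@t=21, P15(miss)}
    N16 x:[16,39/2] y:[8,18] z:[73/3,83/3] -> miss, prune

Summary -> nodes [0, 5, 3, 9, 11, 6, 12, 14, 17, 8, 13, 1, 15, 16]; box-tests=14; leaf-entries=4; first=P10

== RESULT ==
[0, 5, 3, 9, 11, 6, 12, 14, 17, 8, 13, 1, 15, 16]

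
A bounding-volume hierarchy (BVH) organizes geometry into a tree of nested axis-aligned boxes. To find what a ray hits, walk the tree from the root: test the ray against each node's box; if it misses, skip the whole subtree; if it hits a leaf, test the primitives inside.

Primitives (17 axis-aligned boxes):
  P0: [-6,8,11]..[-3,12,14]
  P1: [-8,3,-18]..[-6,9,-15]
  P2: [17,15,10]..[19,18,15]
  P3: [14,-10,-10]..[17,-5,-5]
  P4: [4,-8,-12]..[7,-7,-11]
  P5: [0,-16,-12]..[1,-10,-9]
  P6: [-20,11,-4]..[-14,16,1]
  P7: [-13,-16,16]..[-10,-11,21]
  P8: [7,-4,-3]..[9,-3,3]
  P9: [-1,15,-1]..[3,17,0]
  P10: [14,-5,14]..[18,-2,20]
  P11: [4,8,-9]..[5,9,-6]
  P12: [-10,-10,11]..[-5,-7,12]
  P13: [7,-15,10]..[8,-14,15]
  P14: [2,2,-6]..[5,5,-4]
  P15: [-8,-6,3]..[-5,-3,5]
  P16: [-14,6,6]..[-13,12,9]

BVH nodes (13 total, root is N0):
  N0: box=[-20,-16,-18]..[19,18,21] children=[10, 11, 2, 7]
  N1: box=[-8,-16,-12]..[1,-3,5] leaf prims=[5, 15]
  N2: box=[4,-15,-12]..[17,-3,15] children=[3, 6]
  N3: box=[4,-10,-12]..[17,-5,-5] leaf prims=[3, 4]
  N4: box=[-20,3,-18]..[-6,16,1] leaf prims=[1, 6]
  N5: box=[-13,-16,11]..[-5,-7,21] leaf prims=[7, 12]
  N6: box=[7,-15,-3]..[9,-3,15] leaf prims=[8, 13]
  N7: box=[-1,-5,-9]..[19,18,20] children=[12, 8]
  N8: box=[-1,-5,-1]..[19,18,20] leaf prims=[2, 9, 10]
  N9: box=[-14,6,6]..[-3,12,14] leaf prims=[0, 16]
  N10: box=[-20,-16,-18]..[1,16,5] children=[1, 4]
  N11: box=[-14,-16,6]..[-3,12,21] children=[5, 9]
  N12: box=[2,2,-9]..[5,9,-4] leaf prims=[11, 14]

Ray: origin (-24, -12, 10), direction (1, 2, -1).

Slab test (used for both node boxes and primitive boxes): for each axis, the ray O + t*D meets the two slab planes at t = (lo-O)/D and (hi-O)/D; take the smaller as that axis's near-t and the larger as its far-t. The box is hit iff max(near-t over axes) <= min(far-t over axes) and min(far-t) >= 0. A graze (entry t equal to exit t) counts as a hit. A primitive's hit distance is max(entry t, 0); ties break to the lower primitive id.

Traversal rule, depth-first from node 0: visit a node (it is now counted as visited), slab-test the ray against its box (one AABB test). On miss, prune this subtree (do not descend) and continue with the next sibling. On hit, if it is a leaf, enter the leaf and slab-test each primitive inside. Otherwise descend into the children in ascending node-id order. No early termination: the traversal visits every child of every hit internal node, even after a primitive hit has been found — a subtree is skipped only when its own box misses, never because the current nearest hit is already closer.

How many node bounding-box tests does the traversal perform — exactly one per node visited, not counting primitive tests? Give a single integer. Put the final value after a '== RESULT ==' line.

Traverse from the root:
N0 x:[4,43] y:[-2,15] z:[-11,28] -> hit [4,15], descend [2, 7, 10, 11]
  N2 x:[28,41] y:[-3/2,9/2] z:[-5,22] -> miss, prune
  N7 x:[23,43] y:[7/2,15] z:[-10,19] -> miss, prune
  N10 x:[4,25] y:[-2,14] z:[5,28] -> hit [5,14], descend [1, 4]
    N1 x:[16,25] y:[-2,9/2] z:[5,22] -> miss, prune
    N4 x:[4,18] y:[15/2,14] z:[9,28] -> hit [9,14] leaf, test {P1(miss), P6(miss)}
  N11 x:[10,21] y:[-2,12] z:[-11,4] -> miss, prune

7 AABB tests over nodes [0, 2, 7, 10, 1, 4, 11]; 1 leaf entered; closest miss.

== RESULT ==
7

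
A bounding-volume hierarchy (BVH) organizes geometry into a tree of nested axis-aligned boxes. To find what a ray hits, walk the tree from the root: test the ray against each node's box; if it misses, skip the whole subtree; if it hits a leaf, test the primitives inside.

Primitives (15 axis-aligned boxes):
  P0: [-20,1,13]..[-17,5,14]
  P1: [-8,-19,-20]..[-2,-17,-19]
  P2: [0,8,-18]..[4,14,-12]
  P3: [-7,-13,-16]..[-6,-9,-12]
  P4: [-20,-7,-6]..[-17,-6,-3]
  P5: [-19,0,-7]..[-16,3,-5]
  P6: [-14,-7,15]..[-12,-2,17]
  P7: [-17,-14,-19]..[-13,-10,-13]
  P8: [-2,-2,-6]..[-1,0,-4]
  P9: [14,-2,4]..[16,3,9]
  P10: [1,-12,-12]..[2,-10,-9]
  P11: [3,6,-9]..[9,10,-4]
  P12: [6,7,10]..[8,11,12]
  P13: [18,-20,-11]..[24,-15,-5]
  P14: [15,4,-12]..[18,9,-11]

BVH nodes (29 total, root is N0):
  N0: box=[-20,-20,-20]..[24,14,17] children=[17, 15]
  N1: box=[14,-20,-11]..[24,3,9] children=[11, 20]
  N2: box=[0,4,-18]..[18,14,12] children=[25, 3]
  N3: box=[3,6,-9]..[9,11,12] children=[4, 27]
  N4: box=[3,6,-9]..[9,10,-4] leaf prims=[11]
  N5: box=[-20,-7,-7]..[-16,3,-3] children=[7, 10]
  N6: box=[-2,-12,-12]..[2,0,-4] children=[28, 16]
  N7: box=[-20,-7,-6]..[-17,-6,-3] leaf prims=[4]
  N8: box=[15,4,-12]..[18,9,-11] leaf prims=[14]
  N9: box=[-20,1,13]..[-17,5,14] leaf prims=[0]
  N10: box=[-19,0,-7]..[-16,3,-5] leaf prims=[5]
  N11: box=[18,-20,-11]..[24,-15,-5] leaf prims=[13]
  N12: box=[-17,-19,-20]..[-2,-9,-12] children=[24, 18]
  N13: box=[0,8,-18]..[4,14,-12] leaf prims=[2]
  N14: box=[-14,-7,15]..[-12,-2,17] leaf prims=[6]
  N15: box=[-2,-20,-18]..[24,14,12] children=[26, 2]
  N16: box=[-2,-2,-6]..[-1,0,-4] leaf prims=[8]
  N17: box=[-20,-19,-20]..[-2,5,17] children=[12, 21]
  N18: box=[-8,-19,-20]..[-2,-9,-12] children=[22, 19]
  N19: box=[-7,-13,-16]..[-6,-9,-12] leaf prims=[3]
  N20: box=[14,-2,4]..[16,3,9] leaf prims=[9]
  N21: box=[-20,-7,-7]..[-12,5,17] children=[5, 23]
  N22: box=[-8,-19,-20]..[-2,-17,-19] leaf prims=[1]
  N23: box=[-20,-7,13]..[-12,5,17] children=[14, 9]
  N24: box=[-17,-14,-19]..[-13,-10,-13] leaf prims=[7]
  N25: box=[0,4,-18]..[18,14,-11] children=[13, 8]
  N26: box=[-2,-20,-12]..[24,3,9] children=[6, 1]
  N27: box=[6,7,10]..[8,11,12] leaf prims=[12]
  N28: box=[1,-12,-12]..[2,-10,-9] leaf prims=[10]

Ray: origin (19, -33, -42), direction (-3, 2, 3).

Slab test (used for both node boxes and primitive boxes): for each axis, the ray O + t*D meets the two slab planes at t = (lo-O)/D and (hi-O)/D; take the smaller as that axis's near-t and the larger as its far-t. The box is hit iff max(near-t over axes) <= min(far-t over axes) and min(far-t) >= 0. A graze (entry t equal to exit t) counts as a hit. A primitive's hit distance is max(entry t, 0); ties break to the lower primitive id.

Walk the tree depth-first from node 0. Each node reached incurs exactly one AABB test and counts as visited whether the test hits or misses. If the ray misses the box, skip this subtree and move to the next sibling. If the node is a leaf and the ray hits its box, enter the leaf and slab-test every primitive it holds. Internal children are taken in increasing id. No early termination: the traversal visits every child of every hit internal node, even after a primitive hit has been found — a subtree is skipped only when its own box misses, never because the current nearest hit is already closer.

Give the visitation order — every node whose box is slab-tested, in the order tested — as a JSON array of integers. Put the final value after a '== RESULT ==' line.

Walk:
N0 x:[-5/3,13] y:[13/2,47/2] z:[22/3,59/3] -> hit [22/3,13], descend [15, 17]
  N15 x:[-5/3,7] y:[13/2,47/2] z:[8,18] -> miss, prune
  N17 x:[7,13] y:[7,19] z:[22/3,59/3] -> hit [22/3,13], descend [12, 21]
    N12 x:[7,12] y:[7,12] z:[22/3,10] -> hit [22/3,10], descend [18, 24]
      N18 x:[7,9] y:[7,12] z:[22/3,10] -> hit [22/3,9], descend [19, 22]
        N19 x:[25/3,26/3] y:[10,12] z:[26/3,10] -> miss, prune
        N22 x:[7,9] y:[7,8] z:[22/3,23/3] -> hit [22/3,23/3] leaf, test {P1@t=22/3}
      N24 x:[32/3,12] y:[19/2,23/2] z:[23/3,29/3] -> miss, prune
    N21 x:[31/3,13] y:[13,19] z:[35/3,59/3] -> hit [13,13], descend [5, 23]
      N5 x:[35/3,13] y:[13,18] z:[35/3,13] -> hit [13,13], descend [7, 10]
        N7 x:[12,13] y:[13,27/2] z:[12,13] -> hit [13,13] leaf, test {P4@t=13}
        N10 x:[35/3,38/3] y:[33/2,18] z:[35/3,37/3] -> miss, prune
      N23 x:[31/3,13] y:[13,19] z:[55/3,59/3] -> miss, prune

13 AABB tests over nodes [0, 15, 17, 12, 18, 19, 22, 24, 21, 5, 7, 10, 23]; 2 leaves entered; closest P1.

== RESULT ==
[0, 15, 17, 12, 18, 19, 22, 24, 21, 5, 7, 10, 23]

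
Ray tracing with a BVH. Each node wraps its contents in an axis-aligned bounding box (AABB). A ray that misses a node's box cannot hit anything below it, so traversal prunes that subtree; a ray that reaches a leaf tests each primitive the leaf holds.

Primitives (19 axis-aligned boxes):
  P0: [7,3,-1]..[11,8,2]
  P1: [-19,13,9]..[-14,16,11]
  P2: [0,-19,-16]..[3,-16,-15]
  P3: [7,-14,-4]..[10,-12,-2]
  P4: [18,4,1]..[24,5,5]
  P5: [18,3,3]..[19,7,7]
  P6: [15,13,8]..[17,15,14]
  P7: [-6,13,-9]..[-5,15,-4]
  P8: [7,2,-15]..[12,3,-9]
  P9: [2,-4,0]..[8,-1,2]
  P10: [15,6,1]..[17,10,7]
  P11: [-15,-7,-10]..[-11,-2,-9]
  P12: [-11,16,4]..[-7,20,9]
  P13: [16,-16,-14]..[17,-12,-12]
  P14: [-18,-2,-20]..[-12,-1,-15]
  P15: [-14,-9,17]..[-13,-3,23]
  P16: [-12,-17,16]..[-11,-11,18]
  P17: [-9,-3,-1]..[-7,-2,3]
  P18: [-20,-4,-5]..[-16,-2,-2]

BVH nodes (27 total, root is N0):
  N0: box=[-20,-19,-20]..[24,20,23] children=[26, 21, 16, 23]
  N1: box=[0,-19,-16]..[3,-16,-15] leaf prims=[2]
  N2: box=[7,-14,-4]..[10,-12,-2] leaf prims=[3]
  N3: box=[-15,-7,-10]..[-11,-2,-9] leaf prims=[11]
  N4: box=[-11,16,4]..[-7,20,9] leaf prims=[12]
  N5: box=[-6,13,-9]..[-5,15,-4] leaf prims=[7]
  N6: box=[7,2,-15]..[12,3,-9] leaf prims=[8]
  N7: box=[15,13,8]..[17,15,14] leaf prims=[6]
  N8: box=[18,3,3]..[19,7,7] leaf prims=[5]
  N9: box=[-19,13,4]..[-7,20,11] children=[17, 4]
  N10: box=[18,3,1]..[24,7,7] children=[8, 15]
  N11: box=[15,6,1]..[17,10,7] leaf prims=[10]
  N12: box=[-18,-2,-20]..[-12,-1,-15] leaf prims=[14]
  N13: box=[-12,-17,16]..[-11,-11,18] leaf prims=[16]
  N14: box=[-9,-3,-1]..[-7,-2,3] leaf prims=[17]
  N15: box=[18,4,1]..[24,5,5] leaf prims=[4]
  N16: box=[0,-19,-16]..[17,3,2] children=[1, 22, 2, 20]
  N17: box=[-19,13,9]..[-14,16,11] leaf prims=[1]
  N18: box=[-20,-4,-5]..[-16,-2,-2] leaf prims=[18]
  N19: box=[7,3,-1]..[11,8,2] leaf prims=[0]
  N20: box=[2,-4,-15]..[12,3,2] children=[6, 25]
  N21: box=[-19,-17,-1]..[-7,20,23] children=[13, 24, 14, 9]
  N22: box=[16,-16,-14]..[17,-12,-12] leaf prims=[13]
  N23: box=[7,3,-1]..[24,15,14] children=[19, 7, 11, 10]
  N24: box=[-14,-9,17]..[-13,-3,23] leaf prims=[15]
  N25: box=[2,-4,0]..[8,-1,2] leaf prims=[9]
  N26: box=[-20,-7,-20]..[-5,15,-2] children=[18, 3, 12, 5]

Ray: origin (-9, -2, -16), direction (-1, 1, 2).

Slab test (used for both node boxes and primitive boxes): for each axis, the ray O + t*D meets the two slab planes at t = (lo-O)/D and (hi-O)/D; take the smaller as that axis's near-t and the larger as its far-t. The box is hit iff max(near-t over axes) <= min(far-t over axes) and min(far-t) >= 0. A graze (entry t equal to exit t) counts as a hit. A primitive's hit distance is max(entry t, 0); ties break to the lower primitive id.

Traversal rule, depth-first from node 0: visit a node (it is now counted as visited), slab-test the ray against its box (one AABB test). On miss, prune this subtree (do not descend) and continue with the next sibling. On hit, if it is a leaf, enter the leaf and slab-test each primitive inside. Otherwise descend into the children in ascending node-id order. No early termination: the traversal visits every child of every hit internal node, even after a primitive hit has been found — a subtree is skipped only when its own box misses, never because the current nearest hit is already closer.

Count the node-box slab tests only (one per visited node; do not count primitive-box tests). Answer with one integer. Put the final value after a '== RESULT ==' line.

Traverse from the root:
N0 x:[-33,11] y:[-17,22] z:[-2,39/2] -> hit [-2,11], descend [16, 21, 23, 26]
  N16 x:[-26,-9] y:[-17,5] z:[0,9] -> miss, prune
  N21 x:[-2,10] y:[-15,22] z:[15/2,39/2] -> hit [15/2,10], descend [9, 13, 14, 24]
    N9 x:[-2,10] y:[15,22] z:[10,27/2] -> miss, prune
    N13 x:[2,3] y:[-15,-9] z:[16,17] -> miss, prune
    N14 x:[-2,0] y:[-1,0] z:[15/2,19/2] -> miss, prune
    N24 x:[4,5] y:[-7,-1] z:[33/2,39/2] -> miss, prune
  N23 x:[-33,-16] y:[5,17] z:[15/2,15] -> miss, prune
  N26 x:[-4,11] y:[-5,17] z:[-2,7] -> hit [-2,7], descend [3, 5, 12, 18]
    N3 x:[2,6] y:[-5,0] z:[3,7/2] -> miss, prune
    N5 x:[-4,-3] y:[15,17] z:[7/2,6] -> miss, prune
    N12 x:[3,9] y:[0,1] z:[-2,1/2] -> miss, prune
    N18 x:[7,11] y:[-2,0] z:[11/2,7] -> miss, prune

Visited [0, 16, 21, 9, 13, 14, 24, 23, 26, 3, 5, 12, 18]. Tests: 13 box, 0 leaf. Nearest: miss.

== RESULT ==
13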